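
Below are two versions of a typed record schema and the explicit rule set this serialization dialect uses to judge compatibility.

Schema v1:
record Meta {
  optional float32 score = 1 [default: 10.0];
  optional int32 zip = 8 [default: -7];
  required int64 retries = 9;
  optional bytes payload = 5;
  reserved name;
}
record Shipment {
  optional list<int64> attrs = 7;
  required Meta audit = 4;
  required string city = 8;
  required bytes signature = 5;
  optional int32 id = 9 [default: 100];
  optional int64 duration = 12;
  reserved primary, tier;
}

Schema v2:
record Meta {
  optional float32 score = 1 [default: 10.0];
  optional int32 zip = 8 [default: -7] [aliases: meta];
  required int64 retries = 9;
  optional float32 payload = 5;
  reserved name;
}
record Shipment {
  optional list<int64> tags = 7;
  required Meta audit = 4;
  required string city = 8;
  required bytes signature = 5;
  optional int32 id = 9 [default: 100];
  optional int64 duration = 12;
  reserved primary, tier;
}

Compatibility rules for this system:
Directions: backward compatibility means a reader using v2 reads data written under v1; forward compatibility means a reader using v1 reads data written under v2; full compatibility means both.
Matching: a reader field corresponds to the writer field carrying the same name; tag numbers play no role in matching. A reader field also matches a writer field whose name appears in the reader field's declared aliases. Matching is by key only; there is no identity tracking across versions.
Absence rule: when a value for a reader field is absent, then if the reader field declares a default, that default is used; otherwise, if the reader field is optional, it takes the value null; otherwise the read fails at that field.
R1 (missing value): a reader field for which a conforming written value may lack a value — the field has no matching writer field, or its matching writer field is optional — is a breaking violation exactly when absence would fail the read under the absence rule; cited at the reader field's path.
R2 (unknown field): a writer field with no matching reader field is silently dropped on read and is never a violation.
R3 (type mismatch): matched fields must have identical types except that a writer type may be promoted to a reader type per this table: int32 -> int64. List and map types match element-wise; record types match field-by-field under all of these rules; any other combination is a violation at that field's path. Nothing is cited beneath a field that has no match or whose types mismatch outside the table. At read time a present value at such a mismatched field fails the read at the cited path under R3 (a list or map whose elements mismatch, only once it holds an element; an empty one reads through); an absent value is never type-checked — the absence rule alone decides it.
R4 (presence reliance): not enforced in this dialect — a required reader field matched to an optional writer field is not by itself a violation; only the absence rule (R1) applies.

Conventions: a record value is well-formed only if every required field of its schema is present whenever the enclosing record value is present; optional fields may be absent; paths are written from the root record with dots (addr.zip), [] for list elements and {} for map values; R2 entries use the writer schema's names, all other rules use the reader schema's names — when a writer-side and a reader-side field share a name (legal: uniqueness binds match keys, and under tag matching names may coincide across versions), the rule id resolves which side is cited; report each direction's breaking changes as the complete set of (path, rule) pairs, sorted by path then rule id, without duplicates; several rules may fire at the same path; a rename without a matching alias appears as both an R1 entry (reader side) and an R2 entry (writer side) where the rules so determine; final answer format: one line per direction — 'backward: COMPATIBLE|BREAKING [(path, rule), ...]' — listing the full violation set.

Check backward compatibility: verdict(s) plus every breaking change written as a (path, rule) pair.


arrows below run writer -> reader for Shipment
backward on Shipment — v2 reading data written by v1:
  no writer field matches reader tags
  writer required, Meta -> Meta: reader audit maps from writer audit
  writer required, string -> string: reader city maps from writer city
  writer required, bytes -> bytes: reader signature maps from writer signature
  writer optional, int32 -> int32: reader id maps from writer id
  writer optional, int64 -> int64: reader duration maps from writer duration
  leftover writer field: attrs
  writer optional, float32 -> float32: reader audit.score maps from writer audit.score
  writer optional, int32 -> int32: reader audit.zip maps from writer audit.zip
  writer required, int64 -> int64: reader audit.retries maps from writer audit.retries
  writer optional, bytes -> float32: reader audit.payload maps from writer audit.payload
  R3 fires at audit.payload
  backward on Shipment therefore BREAKING (1)
ruling out the remaining Shipment differences:
  renamed field attrs to tags in record Shipment -> no rule fires on it in Shipment's dialect; the asked verdict holds

backward: BREAKING [(audit.payload, R3)]


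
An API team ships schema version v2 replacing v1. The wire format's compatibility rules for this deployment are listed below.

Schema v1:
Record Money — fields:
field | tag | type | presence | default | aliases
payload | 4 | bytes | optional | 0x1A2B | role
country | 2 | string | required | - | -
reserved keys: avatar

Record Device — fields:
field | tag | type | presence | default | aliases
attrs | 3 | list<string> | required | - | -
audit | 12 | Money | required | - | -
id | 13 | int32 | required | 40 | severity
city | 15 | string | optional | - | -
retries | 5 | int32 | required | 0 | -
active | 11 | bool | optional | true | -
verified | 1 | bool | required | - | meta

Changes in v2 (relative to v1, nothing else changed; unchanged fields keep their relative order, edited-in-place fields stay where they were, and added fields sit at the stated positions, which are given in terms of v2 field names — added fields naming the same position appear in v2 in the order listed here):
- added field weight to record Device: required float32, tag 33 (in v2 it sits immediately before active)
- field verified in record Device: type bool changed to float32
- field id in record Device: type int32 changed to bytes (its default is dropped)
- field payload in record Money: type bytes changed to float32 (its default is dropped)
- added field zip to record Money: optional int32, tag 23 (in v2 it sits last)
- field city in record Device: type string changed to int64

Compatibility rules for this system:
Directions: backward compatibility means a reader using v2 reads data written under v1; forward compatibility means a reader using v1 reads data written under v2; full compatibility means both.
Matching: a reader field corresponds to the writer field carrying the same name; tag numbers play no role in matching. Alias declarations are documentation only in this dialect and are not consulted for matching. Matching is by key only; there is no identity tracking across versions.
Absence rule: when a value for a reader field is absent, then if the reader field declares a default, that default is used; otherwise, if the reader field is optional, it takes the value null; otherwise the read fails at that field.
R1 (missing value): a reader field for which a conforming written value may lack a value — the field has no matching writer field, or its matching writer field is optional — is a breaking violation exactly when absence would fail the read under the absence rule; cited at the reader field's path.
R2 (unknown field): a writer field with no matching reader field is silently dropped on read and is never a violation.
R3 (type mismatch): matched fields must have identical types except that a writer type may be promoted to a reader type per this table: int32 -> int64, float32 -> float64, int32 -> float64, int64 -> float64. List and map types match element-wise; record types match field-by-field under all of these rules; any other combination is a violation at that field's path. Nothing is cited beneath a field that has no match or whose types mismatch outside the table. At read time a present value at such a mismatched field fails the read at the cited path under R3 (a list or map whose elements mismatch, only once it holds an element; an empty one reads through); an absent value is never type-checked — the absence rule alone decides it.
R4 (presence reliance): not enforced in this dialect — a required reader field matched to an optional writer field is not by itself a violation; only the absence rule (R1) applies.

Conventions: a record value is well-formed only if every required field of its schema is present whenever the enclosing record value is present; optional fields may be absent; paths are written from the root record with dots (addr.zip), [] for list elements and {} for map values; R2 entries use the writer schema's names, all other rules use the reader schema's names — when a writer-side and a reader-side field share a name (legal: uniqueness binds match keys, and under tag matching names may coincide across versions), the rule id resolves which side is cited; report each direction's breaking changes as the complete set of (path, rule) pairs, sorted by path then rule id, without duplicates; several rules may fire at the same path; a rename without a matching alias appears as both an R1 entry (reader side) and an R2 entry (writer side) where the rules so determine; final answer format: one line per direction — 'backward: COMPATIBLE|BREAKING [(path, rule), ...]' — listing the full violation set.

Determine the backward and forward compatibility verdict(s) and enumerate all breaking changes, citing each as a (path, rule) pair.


the writer's type comes first in each Device pair
checking backward for Device: reader v2 against writer v1:
  writer required, list<string> -> list<string>: reader attrs maps from writer attrs
  writer required, Money -> Money: reader audit maps from writer audit
  writer required, int32 -> bytes: reader id maps from writer id
  writer optional, string -> int64: reader city maps from writer city
  writer required, int32 -> int32: reader retries maps from writer retries
  no writer field matches reader weight
  writer optional, bool -> bool: reader active maps from writer active
  writer required, bool -> float32: reader verified maps from writer verified
  writer optional, bytes -> float32: reader audit.payload maps from writer audit.payload
  writer required, string -> string: reader audit.country maps from writer audit.country
  no writer field matches reader audit.zip
  violation R3 at audit.payload
  violation R3 at city
  violation R3 at id
  violation R3 at verified
  violation R1 at weight
  => backward: BREAKING (5)
checking forward for Device: reader v1 against writer v2:
  writer required, list<string> -> list<string>: reader attrs maps from writer attrs
  writer required, Money -> Money: reader audit maps from writer audit
  writer required, bytes -> int32: reader id maps from writer id
  writer optional, int64 -> string: reader city maps from writer city
  writer required, int32 -> int32: reader retries maps from writer retries
  writer optional, bool -> bool: reader active maps from writer active
  writer required, float32 -> bool: reader verified maps from writer verified
  leftover writer field: weight
  writer optional, float32 -> bytes: reader audit.payload maps from writer audit.payload
  writer required, string -> string: reader audit.country maps from writer audit.country
  leftover writer field: audit.zip
  violation R3 at audit.payload
  violation R3 at city
  violation R3 at id
  violation R3 at verified
  => forward: BREAKING (4)

backward: BREAKING [(audit.payload, R3), (city, R3), (id, R3), (verified, R3), (weight, R1)]; forward: BREAKING [(audit.payload, R3), (city, R3), (id, R3), (verified, R3)]


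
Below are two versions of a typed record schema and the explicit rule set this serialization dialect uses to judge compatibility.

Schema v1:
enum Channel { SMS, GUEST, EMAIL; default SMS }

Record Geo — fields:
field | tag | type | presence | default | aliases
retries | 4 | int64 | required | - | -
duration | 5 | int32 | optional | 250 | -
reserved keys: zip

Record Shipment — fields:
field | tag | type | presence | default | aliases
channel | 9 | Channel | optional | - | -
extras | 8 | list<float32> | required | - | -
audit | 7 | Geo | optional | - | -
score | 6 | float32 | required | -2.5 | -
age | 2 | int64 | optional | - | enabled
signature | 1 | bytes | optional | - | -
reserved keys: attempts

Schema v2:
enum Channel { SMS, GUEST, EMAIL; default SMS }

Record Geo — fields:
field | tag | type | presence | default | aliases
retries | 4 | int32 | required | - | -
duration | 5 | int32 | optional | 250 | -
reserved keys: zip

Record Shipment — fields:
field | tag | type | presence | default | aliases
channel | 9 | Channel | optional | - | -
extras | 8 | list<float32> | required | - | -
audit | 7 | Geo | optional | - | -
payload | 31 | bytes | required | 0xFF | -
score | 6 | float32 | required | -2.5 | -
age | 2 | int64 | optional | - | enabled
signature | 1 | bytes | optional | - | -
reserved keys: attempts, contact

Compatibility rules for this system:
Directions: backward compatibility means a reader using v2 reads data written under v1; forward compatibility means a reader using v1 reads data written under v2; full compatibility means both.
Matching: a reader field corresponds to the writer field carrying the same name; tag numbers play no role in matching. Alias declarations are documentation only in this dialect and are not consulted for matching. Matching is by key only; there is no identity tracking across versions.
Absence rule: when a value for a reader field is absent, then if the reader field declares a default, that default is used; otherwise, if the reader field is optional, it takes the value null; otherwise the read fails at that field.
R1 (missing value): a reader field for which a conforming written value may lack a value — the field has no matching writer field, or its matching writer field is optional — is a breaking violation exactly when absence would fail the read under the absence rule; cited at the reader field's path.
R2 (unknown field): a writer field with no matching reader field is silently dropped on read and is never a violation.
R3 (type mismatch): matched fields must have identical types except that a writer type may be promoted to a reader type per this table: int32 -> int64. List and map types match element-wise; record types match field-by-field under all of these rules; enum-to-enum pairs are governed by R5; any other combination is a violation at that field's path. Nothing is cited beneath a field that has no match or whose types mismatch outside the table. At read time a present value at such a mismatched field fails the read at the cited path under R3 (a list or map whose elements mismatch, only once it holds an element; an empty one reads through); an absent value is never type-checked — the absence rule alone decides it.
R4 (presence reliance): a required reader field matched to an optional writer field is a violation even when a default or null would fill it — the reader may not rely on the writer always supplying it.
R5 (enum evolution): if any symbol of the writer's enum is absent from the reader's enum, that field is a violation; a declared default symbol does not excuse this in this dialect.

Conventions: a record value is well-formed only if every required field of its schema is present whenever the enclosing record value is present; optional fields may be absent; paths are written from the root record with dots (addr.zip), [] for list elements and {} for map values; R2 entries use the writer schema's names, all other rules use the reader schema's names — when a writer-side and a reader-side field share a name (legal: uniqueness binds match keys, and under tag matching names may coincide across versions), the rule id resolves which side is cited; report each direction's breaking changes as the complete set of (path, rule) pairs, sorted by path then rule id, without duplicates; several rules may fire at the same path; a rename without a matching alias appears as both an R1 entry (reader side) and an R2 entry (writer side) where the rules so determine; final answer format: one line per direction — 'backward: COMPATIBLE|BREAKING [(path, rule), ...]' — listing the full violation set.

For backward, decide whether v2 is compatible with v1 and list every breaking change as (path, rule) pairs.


backward: BREAKING [(audit.retries, R3)]

in Shipment below, arrows point writer -> reader
backward pass over Shipment, reader schema v2, writer schema v1:
  Channel -> Channel, writer optional: channel aligns to channel
  list<float32> -> list<float32>, writer required: extras aligns to extras
  Geo -> Geo, writer optional: audit aligns to audit
  payload: no writer-side match
  float32 -> float32, writer required: score aligns to score
  int64 -> int64, writer optional: age aligns to age
  bytes -> bytes, writer optional: signature aligns to signature
  int64 -> int32, writer required: audit.retries aligns to audit.retries
  int32 -> int32, writer optional: audit.duration aligns to audit.duration
  R3 fires at audit.retries
  => 1 violation(s): backward is BREAKING for Shipment
ruling out the remaining Shipment differences:
  added field payload to record Shipment: required bytes, tag 31, default 0xFF (in v2 it sits immediately before score) -> no rule fires on it in Shipment's dialect; the asked verdict holds


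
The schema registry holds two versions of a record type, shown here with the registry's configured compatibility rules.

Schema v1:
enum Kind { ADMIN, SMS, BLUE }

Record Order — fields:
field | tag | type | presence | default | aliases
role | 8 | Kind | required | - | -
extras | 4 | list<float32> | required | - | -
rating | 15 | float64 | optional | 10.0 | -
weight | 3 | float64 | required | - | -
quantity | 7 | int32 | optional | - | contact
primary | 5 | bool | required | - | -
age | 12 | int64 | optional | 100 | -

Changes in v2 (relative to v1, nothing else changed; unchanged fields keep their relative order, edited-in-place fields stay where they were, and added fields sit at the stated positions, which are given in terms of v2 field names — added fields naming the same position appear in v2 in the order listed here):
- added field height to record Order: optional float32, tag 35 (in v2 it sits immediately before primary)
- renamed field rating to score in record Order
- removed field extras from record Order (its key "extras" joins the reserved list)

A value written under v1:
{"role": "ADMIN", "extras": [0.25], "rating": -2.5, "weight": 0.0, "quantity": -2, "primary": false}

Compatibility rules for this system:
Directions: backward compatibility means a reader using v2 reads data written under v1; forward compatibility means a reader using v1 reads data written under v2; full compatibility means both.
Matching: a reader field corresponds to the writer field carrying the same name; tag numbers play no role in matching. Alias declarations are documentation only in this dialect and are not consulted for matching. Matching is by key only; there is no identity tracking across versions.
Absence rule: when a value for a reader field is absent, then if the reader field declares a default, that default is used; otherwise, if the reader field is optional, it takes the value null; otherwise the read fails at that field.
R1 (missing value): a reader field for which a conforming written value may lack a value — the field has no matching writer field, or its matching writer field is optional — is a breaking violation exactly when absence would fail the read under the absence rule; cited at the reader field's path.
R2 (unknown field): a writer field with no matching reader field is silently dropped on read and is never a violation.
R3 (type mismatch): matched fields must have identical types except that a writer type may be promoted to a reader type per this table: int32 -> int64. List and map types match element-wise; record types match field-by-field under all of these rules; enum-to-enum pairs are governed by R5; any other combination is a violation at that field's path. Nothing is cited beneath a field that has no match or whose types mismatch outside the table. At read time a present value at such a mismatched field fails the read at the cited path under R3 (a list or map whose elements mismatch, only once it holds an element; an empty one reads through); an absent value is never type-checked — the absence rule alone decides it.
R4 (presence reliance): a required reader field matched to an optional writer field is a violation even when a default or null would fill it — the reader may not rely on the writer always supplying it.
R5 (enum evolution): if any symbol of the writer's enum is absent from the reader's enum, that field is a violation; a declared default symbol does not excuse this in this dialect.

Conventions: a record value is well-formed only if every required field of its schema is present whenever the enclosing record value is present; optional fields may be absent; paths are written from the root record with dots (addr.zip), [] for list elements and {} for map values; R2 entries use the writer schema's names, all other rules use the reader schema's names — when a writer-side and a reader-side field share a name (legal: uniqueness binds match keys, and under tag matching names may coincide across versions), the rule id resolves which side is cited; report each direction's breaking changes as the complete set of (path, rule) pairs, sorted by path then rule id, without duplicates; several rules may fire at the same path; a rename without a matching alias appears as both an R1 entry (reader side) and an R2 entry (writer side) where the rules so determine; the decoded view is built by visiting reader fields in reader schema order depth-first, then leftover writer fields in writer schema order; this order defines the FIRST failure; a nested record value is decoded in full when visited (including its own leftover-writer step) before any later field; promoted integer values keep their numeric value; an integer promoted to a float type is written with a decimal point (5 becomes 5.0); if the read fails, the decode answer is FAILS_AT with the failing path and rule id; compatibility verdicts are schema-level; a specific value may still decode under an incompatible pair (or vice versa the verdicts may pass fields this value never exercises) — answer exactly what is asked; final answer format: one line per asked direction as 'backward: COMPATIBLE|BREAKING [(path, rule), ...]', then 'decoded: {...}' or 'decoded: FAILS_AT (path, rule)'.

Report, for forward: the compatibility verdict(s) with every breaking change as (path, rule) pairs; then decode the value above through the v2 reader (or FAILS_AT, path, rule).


forward: BREAKING [(extras, R1)]; decoded: {"role": "ADMIN", "score": 10.0, "weight": 0.0, "quantity": -2, "height": null, "primary": false, "age": 100}

each type pair in Order: writer, then reader
forward pass over Order, reader schema v1, writer schema v2:
  role: Kind -> Kind, writer required; from role
  no writer field matches reader extras
  no writer field matches reader rating
  weight: float64 -> float64, writer required; from weight
  quantity: int32 -> int32, writer optional; from quantity
  primary: bool -> bool, writer required; from primary
  age: int64 -> int64, writer optional; from age
  score (writer side), unknown to reader
  height (writer side), unknown to reader
  rule R1 violated at extras
  => forward verdict for Order: BREAKING, 1 violation(s)
decode walk for Order under reader schema v2:
  role := "ADMIN"
  score := 10.0 (no value, default fills)
  weight := 0.0
  quantity := -2
  height := null (not supplied -> null)
  primary := false
  age := 100 (no value, default fills)
  writer extras: unmatched, discarded
  writer rating: unmatched, discarded
  => decoded: {"role": "ADMIN", "score": 10.0, "weight": 0.0, "quantity": -2, "height": null, "primary": false, "age": 100}


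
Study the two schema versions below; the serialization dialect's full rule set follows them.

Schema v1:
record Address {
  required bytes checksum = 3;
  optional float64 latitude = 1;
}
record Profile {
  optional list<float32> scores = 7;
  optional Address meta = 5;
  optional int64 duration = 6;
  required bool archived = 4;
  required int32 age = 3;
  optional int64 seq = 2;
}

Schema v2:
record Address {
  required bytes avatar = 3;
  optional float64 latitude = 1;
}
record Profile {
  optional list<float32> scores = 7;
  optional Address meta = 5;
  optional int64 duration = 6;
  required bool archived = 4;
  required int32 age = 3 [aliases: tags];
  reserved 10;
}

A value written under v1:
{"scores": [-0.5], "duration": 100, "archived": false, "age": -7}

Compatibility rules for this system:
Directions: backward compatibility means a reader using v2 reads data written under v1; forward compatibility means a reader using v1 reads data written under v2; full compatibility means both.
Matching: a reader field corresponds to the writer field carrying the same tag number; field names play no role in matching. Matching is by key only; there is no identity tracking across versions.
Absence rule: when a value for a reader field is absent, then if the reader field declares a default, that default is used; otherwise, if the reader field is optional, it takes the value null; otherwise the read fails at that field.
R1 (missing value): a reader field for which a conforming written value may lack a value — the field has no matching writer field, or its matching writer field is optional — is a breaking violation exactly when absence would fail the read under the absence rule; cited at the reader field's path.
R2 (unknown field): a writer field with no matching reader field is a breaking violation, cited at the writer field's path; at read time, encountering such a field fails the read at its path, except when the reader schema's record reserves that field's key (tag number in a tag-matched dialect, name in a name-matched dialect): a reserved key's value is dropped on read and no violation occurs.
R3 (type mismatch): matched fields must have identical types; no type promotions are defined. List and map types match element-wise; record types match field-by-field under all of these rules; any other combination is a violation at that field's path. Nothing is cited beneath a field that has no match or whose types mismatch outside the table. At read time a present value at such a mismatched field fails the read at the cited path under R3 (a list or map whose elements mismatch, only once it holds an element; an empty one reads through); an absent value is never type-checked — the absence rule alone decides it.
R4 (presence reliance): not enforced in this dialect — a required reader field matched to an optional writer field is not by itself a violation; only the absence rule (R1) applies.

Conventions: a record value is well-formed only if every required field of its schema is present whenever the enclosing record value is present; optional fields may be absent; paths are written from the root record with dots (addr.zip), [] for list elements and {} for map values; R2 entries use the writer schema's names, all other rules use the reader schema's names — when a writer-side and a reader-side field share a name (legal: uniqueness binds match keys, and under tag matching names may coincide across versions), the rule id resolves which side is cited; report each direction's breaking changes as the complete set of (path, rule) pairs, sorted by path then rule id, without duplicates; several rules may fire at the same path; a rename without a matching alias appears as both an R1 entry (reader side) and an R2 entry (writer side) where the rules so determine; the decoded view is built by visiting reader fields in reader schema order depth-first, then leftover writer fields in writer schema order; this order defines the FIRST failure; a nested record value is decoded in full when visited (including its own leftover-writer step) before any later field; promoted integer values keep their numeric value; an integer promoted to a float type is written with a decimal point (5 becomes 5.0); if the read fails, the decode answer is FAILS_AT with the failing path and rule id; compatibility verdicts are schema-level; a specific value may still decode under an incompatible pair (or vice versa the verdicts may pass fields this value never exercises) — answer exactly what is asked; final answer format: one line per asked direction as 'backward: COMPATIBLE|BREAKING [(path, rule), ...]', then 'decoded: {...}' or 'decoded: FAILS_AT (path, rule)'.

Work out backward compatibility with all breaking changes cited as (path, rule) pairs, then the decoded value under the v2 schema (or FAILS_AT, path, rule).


arrows below run writer -> reader for Profile
backward pass over Profile, reader schema v2, writer schema v1:
  scores: list<float32> -> list<float32>, writer optional; from scores
  meta: Address -> Address, writer optional; from meta
  duration: int64 -> int64, writer optional; from duration
  archived: bool -> bool, writer required; from archived
  age: int32 -> int32, writer required; from age
  writer seq: unknown to reader
  meta.avatar: bytes -> bytes, writer required; from meta.checksum
  meta.latitude: float64 -> float64, writer optional; from meta.latitude
  R2 fires at seq
  => 1 violation(s): backward is BREAKING for Profile
decoding the Profile value with the v2 reader:
  scores := [-0.5]
  meta := null (absent, optional -> null)
  duration := 100
  archived := false
  age := -7
  => decoded: {"scores": [-0.5], "meta": null, "duration": 100, "archived": false, "age": -7}
checking off the Profile differences that do not matter here:
  renamed field checksum to avatar in record Address -> inert for the asked Profile verdict: nothing fires

backward: BREAKING [(seq, R2)]; decoded: {"scores": [-0.5], "meta": null, "duration": 100, "archived": false, "age": -7}


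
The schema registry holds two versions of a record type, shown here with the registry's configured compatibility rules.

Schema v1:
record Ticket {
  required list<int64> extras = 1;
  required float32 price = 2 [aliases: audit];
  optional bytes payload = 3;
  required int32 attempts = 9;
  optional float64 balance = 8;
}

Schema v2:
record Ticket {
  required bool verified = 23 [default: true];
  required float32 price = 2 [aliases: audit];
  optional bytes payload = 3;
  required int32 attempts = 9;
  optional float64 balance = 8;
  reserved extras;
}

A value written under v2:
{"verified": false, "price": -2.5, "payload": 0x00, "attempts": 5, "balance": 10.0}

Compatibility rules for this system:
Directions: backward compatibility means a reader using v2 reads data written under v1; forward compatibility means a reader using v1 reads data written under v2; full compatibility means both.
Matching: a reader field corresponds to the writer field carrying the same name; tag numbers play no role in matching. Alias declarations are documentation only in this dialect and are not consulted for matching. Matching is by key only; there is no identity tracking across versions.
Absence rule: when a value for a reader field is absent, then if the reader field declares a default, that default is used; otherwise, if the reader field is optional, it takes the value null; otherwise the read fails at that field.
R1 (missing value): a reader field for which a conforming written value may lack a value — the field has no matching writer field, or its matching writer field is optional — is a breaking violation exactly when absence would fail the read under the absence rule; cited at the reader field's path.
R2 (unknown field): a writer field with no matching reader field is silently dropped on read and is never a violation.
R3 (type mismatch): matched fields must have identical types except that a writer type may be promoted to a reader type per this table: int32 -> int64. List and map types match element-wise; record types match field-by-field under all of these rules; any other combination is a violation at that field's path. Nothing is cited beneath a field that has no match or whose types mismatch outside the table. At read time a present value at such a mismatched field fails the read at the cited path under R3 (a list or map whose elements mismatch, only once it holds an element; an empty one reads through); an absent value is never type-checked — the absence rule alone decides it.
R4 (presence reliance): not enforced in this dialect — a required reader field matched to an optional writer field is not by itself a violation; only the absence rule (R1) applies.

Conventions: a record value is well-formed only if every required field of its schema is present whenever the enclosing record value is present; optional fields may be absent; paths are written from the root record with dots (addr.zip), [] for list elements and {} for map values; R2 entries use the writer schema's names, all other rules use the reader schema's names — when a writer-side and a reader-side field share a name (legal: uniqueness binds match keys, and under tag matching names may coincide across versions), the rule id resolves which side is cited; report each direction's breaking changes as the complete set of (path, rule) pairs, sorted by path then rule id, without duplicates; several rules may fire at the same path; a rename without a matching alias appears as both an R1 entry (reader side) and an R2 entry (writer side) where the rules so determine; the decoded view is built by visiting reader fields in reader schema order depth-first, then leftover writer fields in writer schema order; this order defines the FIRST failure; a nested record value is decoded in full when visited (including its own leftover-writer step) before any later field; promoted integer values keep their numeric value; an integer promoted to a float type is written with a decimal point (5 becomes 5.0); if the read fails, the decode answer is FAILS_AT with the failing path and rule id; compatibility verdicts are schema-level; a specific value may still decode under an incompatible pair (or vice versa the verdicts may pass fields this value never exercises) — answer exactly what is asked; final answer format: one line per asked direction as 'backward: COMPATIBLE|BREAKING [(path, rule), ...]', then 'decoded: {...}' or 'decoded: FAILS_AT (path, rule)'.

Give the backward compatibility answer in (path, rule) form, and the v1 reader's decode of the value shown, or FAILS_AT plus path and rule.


the writer's type comes first in each Ticket pair
backward pass over Ticket, reader schema v2, writer schema v1:
  verified has no writer counterpart
  price: paired with writer price (float32 -> float32; writer required)
  payload: paired with writer payload (bytes -> bytes; writer optional)
  attempts: paired with writer attempts (int32 -> int32; writer required)
  balance: paired with writer balance (float64 -> float64; writer optional)
  leftover writer field: extras
  nothing fires on Ticket: backward is COMPATIBLE
decode (reader v1):
  read fails at extras under R1 (no fill)
  => FAILS_AT (extras, R1)
the rest of the Ticket diff is inert for this question:
  added field verified to record Ticket: required bool, tag 23, default true (in v2 it sits immediately before price) -> no rule fires on it in Ticket's dialect; the asked verdict holds

backward: COMPATIBLE []; decoded: FAILS_AT (extras, R1)


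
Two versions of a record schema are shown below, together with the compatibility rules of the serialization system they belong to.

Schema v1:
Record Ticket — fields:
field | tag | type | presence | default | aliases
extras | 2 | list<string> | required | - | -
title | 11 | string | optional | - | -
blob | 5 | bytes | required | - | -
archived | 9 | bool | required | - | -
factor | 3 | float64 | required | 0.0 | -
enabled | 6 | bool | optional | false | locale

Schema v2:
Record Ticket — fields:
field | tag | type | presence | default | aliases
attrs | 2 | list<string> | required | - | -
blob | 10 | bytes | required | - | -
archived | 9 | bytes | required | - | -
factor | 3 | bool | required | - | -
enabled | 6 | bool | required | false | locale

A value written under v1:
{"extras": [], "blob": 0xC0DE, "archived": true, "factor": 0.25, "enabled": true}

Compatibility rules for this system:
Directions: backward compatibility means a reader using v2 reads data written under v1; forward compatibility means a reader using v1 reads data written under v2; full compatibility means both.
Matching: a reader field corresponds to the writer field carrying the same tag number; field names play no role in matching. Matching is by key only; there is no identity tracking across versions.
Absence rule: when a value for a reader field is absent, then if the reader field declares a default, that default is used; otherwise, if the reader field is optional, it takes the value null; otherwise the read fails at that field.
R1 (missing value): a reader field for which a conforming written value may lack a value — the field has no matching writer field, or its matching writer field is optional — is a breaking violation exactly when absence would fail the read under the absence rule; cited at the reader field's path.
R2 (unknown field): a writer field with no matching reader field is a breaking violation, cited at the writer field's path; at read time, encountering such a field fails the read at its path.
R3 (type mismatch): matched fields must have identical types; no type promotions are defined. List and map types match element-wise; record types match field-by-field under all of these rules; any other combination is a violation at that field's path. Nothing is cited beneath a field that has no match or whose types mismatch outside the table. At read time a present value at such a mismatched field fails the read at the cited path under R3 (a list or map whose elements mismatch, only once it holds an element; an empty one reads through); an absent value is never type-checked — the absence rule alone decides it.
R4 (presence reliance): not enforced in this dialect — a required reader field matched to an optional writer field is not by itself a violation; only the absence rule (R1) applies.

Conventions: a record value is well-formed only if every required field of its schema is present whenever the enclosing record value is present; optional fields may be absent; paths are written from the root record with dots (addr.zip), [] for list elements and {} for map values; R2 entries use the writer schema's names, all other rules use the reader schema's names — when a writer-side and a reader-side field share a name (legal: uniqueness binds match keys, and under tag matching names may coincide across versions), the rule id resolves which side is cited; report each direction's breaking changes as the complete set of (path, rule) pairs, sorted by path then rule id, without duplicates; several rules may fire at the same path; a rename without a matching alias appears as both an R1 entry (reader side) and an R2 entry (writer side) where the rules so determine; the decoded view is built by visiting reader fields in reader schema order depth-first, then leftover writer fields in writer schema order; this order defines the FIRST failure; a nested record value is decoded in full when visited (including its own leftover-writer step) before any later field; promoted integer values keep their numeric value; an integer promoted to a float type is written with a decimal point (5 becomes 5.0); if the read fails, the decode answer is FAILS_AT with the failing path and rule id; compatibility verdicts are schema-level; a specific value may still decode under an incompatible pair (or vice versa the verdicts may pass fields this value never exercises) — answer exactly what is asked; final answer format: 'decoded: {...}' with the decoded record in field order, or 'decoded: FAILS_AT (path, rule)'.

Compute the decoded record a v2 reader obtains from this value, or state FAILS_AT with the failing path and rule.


arrows below run writer -> reader for Ticket
migrating the Ticket value to v2:
  attrs := [] (from writer extras)
  read fails at blob under R1 (no fill)
  => FAILS_AT (blob, R1)
ruling out the remaining Ticket differences:
  field archived in record Ticket: type bool changed to bytes -> shifts the Ticket verdicts, not this decode
  field factor in record Ticket: type float64 changed to bool (its default is dropped) -> shifts the Ticket verdicts, not this decode
  field enabled in record Ticket: optional changed to required -> triggers nothing under the printed rules; the Ticket answer is the same either way
  renamed field extras to attrs in record Ticket -> triggers nothing under the printed rules; the Ticket answer is the same either way
  removed field title from record Ticket -> shifts the Ticket verdicts, not this decode

decoded: FAILS_AT (blob, R1)
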